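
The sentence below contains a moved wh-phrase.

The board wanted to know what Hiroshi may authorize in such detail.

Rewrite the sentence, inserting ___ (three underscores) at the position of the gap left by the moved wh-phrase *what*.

Underlying clause: Hiroshi may authorize what in such detail.
'what' functions as the direct object of 'authorize'. The gap is right after 'authorize'.

The board wanted to know what Hiroshi may authorize ___ in such detail.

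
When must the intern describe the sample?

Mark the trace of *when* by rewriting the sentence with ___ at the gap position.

Before movement: The intern must describe the sample when.
The filler 'when' is interpreted as the temporal adjunct. The gap is right after 'sample'.

When must the intern describe the sample ___?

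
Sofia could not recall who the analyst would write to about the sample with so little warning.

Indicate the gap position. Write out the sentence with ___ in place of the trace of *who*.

Before movement: The analyst would write to who about the sample with so little warning.
The filler 'who' is interpreted as the object of the preposition 'to'. The gap is right after 'to'.

Sofia could not recall who the analyst would write to ___ about the sample with so little warning.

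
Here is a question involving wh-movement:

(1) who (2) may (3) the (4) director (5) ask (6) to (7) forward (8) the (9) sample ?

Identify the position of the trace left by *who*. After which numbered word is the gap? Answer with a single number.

5

Underlying clause: The director may ask who to forward the sample.
'who' functions as the direct object of 'ask'. Fronting leaves a gap immediately after 'ask':
Who may the director ask ___ to forward the sample?
'ask' is word 5.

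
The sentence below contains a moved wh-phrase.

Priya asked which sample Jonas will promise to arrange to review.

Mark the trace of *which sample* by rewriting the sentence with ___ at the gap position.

Underlying clause: Jonas will promise to arrange to review which sample.
'which sample' is the direct object of 'review'. The gap is right after 'review'.

Priya asked which sample Jonas will promise to arrange to review ___.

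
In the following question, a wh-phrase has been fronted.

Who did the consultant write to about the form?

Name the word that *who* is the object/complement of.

to

Underlying clause: The consultant did write to who about the form.
'who' functions as the object of the preposition 'to'. Fronting leaves a gap immediately after 'to':
Who did the consultant write to ___ about the form?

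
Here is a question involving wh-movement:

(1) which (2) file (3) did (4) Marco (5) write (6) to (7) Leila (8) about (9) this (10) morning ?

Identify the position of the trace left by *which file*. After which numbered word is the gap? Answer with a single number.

8

Pre-movement form: Marco did write to Leila about which file this morning.
'which file' is the object of the preposition 'about'. Wh-movement fronts it, leaving a gap right after 'about':
Which file did Marco write to Leila about ___ this morning?
'about' is word 8.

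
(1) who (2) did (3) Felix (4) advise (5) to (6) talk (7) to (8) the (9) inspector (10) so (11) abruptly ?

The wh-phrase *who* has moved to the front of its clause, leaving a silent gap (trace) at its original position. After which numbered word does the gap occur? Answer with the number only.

Underlying clause: Felix did advise who to talk to the inspector so abruptly.
'who' is the direct object of 'advise'. Fronting leaves a gap immediately after 'advise':
Who did Felix advise ___ to talk to the inspector so abruptly?
'advise' is word 4.

4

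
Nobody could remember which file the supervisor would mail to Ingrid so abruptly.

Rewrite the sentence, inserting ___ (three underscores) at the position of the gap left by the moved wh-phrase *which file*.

Nobody could remember which file the supervisor would mail ___ to Ingrid so abruptly.

Underlying clause: The supervisor would mail which file to Ingrid so abruptly.
'which file' functions as the direct object of 'mail'. The gap is right after 'mail'.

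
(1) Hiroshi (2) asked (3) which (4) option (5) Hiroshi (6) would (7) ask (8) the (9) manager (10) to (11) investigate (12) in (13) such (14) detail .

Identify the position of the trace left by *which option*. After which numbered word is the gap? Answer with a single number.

11

Pre-movement form: Hiroshi would ask the manager to investigate which option in such detail.
'which option' is the direct object of 'investigate'. It moves to the left edge, and the trace sits right after 'investigate':
Hiroshi asked which option Hiroshi would ask the manager to investigate ___ in such detail.
'investigate' is word 11.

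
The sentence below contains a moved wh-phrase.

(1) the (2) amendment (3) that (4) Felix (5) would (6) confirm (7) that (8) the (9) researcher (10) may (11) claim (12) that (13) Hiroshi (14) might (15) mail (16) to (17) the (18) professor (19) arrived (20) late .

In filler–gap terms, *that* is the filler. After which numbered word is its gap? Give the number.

15

'that' is the direct object of 'mail'. Fronting leaves a gap immediately after 'mail':
The amendment that Felix would confirm that the researcher may claim that Hiroshi might mail ___ to the professor arrived late.
'mail' is word 15.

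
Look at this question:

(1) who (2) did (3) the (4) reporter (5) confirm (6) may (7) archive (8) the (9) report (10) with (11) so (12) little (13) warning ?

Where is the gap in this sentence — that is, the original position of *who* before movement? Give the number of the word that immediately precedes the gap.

5

Before movement: The reporter did confirm who may archive the report with so little warning.
'who' functions as the subject of the clause embedded under 'confirm'. Wh-movement fronts it, leaving a gap right after 'confirm':
Who did the reporter confirm ___ may archive the report with so little warning?
'confirm' is word 5.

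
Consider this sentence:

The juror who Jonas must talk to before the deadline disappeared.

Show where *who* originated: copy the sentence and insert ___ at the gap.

The juror who Jonas must talk to ___ before the deadline disappeared.

The filler 'who' is interpreted as the object of the preposition 'to'. The gap is right after 'to'.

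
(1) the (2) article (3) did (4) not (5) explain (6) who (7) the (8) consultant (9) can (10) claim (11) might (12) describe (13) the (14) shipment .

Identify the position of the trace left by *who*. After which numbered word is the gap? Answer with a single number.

10

Pre-movement form: The consultant can claim who might describe the shipment.
The filler 'who' is interpreted as the subject of the clause embedded under 'claim'. It moves to the left edge, and the trace sits right after 'claim':
The article did not explain who the consultant can claim ___ might describe the shipment.
'claim' is word 10.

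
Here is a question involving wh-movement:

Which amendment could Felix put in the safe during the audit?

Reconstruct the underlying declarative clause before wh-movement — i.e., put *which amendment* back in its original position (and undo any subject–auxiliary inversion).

Felix could put which amendment in the safe during the audit.

'which amendment' is the direct object of 'put'. Wh-movement fronts it, leaving a gap right after 'put':
Which amendment could Felix put ___ in the safe during the audit?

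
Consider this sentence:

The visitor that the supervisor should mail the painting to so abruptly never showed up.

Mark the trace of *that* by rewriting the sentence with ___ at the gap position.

The visitor that the supervisor should mail the painting to ___ so abruptly never showed up.

The filler 'that' is interpreted as the object of the preposition 'to' (recipient of 'mail'). The gap is right after 'to'.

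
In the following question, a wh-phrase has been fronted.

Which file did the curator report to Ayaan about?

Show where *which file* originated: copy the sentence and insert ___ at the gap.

In situ: The curator did report to Ayaan about which file.
'which file' is the object of the preposition 'about'. The gap is right after 'about'.

Which file did the curator report to Ayaan about ___?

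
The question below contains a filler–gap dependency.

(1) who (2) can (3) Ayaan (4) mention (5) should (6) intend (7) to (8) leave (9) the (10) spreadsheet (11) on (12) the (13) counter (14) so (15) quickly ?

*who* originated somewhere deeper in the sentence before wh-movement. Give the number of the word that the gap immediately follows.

Pre-movement form: Ayaan can mention who should intend to leave the spreadsheet on the counter so quickly.
'who' is the subject of the clause embedded under 'mention'. Fronting leaves a gap immediately after 'mention':
Who can Ayaan mention ___ should intend to leave the spreadsheet on the counter so quickly?
'mention' is word 4.

4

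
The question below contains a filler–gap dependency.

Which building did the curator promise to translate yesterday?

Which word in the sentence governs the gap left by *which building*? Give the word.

translate

Pre-movement form: The curator did promise to translate which building yesterday.
The filler 'which building' is interpreted as the direct object of 'translate'. It moves to the left edge, and the trace sits right after 'translate':
Which building did the curator promise to translate ___ yesterday?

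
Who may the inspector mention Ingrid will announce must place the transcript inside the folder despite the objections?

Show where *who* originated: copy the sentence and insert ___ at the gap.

In situ: The inspector may mention Ingrid will announce who must place the transcript inside the folder despite the objections.
'who' is the subject of the clause embedded under 'announce'. The gap is right after 'announce'.

Who may the inspector mention Ingrid will announce ___ must place the transcript inside the folder despite the objections?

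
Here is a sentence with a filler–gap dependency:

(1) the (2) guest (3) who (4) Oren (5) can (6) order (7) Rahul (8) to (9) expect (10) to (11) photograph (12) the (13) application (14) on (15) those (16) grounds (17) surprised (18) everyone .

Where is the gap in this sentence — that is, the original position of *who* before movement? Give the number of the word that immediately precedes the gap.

9

'who' functions as the direct object of 'expect'. It moves to the left edge, and the trace sits right after 'expect':
The guest who Oren can order Rahul to expect ___ to photograph the application on those grounds surprised everyone.
'expect' is word 9.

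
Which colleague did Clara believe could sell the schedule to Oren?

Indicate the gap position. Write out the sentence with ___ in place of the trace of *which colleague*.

Before movement: Clara did believe which colleague could sell the schedule to Oren.
The filler 'which colleague' is interpreted as the subject of the clause embedded under 'believe'. The gap is right after 'believe'.

Which colleague did Clara believe ___ could sell the schedule to Oren?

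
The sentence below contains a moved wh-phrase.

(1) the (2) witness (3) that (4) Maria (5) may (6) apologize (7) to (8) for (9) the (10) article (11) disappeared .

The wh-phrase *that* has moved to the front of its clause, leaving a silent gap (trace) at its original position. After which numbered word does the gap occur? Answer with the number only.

7

'that' is the object of the preposition 'to'. Wh-movement fronts it, leaving a gap right after 'to':
The witness that Maria may apologize to ___ for the article disappeared.
'to' is word 7.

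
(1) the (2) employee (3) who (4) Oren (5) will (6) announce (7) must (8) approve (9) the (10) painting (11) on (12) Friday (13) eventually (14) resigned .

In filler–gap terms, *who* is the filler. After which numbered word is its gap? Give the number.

6

'who' functions as the subject of the clause embedded under 'announce'. Fronting leaves a gap immediately after 'announce':
The employee who Oren will announce ___ must approve the painting on Friday eventually resigned.
'announce' is word 6.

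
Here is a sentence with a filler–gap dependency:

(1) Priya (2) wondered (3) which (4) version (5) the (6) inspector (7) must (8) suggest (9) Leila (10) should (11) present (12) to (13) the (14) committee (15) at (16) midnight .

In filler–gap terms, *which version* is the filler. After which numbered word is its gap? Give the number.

Before movement: The inspector must suggest Leila should present which version to the committee at midnight.
'which version' is the direct object of 'present'. Wh-movement fronts it, leaving a gap right after 'present':
Priya wondered which version the inspector must suggest Leila should present ___ to the committee at midnight.
'present' is word 11.

11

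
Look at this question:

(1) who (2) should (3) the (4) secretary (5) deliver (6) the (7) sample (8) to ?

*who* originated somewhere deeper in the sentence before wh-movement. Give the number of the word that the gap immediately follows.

8

Pre-movement form: The secretary should deliver the sample to who.
'who' functions as the object of the preposition 'to' (recipient of 'deliver'). Fronting leaves a gap immediately after 'to':
Who should the secretary deliver the sample to ___?
'to' is word 8.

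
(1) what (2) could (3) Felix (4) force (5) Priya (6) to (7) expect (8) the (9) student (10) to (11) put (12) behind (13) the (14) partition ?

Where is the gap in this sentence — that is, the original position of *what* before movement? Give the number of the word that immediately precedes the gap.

Underlying clause: Felix could force Priya to expect the student to put what behind the partition.
The filler 'what' is interpreted as the direct object of 'put'. Wh-movement fronts it, leaving a gap right after 'put':
What could Felix force Priya to expect the student to put ___ behind the partition?
'put' is word 11.

11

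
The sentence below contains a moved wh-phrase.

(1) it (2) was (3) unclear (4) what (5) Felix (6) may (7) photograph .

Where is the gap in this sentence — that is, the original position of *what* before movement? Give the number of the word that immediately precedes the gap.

7

Underlying clause: Felix may photograph what.
'what' functions as the direct object of 'photograph'. Fronting leaves a gap immediately after 'photograph':
It was unclear what Felix may photograph ___.
'photograph' is word 7.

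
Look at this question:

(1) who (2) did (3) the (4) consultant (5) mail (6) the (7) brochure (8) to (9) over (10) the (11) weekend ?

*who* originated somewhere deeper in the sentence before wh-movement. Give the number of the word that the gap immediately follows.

8

Pre-movement form: The consultant did mail the brochure to who over the weekend.
'who' functions as the object of the preposition 'to' (recipient of 'mail'). Wh-movement fronts it, leaving a gap right after 'to':
Who did the consultant mail the brochure to ___ over the weekend?
'to' is word 8.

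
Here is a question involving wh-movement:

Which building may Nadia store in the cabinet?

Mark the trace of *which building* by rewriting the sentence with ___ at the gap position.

Which building may Nadia store ___ in the cabinet?

Before movement: Nadia may store which building in the cabinet.
'which building' is the direct object of 'store'. The gap is right after 'store'.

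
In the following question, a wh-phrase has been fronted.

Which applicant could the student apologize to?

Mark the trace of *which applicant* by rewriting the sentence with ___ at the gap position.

Underlying clause: The student could apologize to which applicant.
'which applicant' functions as the object of the preposition 'to'. The gap is right after 'to'.

Which applicant could the student apologize to ___?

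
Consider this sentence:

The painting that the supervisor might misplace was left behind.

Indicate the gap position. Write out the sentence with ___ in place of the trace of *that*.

The painting that the supervisor might misplace ___ was left behind.

'that' is the direct object of 'misplace'. The gap is right after 'misplace'.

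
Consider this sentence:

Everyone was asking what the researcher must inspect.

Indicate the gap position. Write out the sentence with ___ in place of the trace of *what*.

Pre-movement form: The researcher must inspect what.
'what' is the direct object of 'inspect'. The gap is right after 'inspect'.

Everyone was asking what the researcher must inspect ___.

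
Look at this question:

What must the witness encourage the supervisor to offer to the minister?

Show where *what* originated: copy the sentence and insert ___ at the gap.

What must the witness encourage the supervisor to offer ___ to the minister?

In situ: The witness must encourage the supervisor to offer what to the minister.
The filler 'what' is interpreted as the direct object of 'offer'. The gap is right after 'offer'.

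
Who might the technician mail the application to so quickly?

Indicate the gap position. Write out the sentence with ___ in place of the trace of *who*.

Before movement: The technician might mail the application to who so quickly.
The filler 'who' is interpreted as the object of the preposition 'to' (recipient of 'mail'). The gap is right after 'to'.

Who might the technician mail the application to ___ so quickly?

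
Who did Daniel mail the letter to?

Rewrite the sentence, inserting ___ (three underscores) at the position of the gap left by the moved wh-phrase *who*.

Who did Daniel mail the letter to ___?

In situ: Daniel did mail the letter to who.
'who' functions as the object of the preposition 'to' (recipient of 'mail'). The gap is right after 'to'.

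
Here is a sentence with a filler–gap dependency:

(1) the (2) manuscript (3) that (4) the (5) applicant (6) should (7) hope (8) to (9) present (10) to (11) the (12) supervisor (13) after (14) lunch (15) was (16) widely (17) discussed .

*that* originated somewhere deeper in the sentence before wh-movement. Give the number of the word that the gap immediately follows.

9

'that' is the direct object of 'present'. Fronting leaves a gap immediately after 'present':
The manuscript that the applicant should hope to present ___ to the supervisor after lunch was widely discussed.
'present' is word 9.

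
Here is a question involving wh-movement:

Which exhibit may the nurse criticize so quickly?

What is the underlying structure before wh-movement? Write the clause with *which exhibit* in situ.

The filler 'which exhibit' is interpreted as the direct object of 'criticize'. Wh-movement fronts it, leaving a gap right after 'criticize':
Which exhibit may the nurse criticize ___ so quickly?

The nurse may criticize which exhibit so quickly.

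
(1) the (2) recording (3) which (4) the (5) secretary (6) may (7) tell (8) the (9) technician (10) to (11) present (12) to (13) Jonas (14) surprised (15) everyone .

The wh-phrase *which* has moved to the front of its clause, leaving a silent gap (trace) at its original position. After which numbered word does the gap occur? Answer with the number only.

11

'which' is the direct object of 'present'. It moves to the left edge, and the trace sits right after 'present':
The recording which the secretary may tell the technician to present ___ to Jonas surprised everyone.
'present' is word 11.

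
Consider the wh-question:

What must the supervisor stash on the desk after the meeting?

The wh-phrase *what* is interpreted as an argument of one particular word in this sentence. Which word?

stash

Before movement: The supervisor must stash what on the desk after the meeting.
'what' functions as the direct object of 'stash'. Wh-movement fronts it, leaving a gap right after 'stash':
What must the supervisor stash ___ on the desk after the meeting?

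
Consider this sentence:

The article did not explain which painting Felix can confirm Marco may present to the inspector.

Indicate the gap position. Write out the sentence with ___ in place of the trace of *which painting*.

Pre-movement form: Felix can confirm Marco may present which painting to the inspector.
'which painting' is the direct object of 'present'. The gap is right after 'present'.

The article did not explain which painting Felix can confirm Marco may present ___ to the inspector.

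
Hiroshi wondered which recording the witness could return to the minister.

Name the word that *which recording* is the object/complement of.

return

In situ: The witness could return which recording to the minister.
The filler 'which recording' is interpreted as the direct object of 'return'. It moves to the left edge, and the trace sits right after 'return':
Hiroshi wondered which recording the witness could return ___ to the minister.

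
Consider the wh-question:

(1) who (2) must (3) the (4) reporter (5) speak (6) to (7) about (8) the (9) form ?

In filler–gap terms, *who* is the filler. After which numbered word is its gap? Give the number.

Before movement: The reporter must speak to who about the form.
'who' is the object of the preposition 'to'. Fronting leaves a gap immediately after 'to':
Who must the reporter speak to ___ about the form?
'to' is word 6.

6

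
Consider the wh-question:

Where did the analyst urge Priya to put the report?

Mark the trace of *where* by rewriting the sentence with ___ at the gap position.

Before movement: The analyst did urge Priya to put the report where.
'where' is the locative complement of 'put'. The gap is right after 'report'.

Where did the analyst urge Priya to put the report ___?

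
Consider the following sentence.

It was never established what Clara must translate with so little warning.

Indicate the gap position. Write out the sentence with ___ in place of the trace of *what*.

It was never established what Clara must translate ___ with so little warning.

In situ: Clara must translate what with so little warning.
'what' is the direct object of 'translate'. The gap is right after 'translate'.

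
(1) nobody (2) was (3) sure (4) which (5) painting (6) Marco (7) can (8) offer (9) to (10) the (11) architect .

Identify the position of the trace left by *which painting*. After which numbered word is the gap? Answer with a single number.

8

Underlying clause: Marco can offer which painting to the architect.
'which painting' functions as the direct object of 'offer'. Fronting leaves a gap immediately after 'offer':
Nobody was sure which painting Marco can offer ___ to the architect.
'offer' is word 8.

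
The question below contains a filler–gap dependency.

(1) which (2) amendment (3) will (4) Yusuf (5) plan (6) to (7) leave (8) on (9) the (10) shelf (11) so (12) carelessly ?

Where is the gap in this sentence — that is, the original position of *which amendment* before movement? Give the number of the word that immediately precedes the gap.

7

Before movement: Yusuf will plan to leave which amendment on the shelf so carelessly.
'which amendment' functions as the direct object of 'leave'. Fronting leaves a gap immediately after 'leave':
Which amendment will Yusuf plan to leave ___ on the shelf so carelessly?
'leave' is word 7.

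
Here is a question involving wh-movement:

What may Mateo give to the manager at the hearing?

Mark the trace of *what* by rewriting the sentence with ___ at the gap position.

What may Mateo give ___ to the manager at the hearing?

Underlying clause: Mateo may give what to the manager at the hearing.
'what' is the direct object of 'give'. The gap is right after 'give'.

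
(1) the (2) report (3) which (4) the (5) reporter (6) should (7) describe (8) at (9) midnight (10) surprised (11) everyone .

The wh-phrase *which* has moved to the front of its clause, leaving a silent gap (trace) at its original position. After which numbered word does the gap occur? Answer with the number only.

7

'which' is the direct object of 'describe'. Fronting leaves a gap immediately after 'describe':
The report which the reporter should describe ___ at midnight surprised everyone.
'describe' is word 7.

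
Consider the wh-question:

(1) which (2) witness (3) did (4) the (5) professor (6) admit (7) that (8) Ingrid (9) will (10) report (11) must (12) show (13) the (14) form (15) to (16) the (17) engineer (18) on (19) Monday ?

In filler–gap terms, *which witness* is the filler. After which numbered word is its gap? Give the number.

10

Underlying clause: The professor did admit that Ingrid will report which witness must show the form to the engineer on Monday.
'which witness' is the subject of the clause embedded under 'report'. It moves to the left edge, and the trace sits right after 'report':
Which witness did the professor admit that Ingrid will report ___ must show the form to the engineer on Monday?
'report' is word 10.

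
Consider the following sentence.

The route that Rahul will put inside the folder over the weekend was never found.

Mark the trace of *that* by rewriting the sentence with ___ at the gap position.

The route that Rahul will put ___ inside the folder over the weekend was never found.

The filler 'that' is interpreted as the direct object of 'put'. The gap is right after 'put'.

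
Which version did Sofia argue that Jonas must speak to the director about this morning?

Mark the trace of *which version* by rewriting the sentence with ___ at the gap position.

Pre-movement form: Sofia did argue that Jonas must speak to the director about which version this morning.
'which version' functions as the object of the preposition 'about'. The gap is right after 'about'.

Which version did Sofia argue that Jonas must speak to the director about ___ this morning?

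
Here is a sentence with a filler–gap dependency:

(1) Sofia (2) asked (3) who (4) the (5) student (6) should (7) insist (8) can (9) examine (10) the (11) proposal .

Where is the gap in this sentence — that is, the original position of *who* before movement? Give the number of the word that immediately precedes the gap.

7

In situ: The student should insist who can examine the proposal.
The filler 'who' is interpreted as the subject of the clause embedded under 'insist'. Fronting leaves a gap immediately after 'insist':
Sofia asked who the student should insist ___ can examine the proposal.
'insist' is word 7.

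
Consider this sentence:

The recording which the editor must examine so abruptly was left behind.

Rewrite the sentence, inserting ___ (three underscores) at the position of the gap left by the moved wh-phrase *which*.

'which' is the direct object of 'examine'. The gap is right after 'examine'.

The recording which the editor must examine ___ so abruptly was left behind.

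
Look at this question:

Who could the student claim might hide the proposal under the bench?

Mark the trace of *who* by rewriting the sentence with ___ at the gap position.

Before movement: The student could claim who might hide the proposal under the bench.
'who' is the subject of the clause embedded under 'claim'. The gap is right after 'claim'.

Who could the student claim ___ might hide the proposal under the bench?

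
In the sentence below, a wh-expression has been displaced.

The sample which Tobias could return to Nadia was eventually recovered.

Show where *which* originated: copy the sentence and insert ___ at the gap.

The sample which Tobias could return ___ to Nadia was eventually recovered.

'which' is the direct object of 'return'. The gap is right after 'return'.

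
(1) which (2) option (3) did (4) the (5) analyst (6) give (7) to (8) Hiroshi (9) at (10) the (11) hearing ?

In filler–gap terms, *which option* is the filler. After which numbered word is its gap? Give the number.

Pre-movement form: The analyst did give which option to Hiroshi at the hearing.
'which option' functions as the direct object of 'give'. Wh-movement fronts it, leaving a gap right after 'give':
Which option did the analyst give ___ to Hiroshi at the hearing?
'give' is word 6.

6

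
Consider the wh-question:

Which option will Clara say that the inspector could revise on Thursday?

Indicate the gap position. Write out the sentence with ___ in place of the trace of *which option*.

Which option will Clara say that the inspector could revise ___ on Thursday?

In situ: Clara will say that the inspector could revise which option on Thursday.
'which option' is the direct object of 'revise'. The gap is right after 'revise'.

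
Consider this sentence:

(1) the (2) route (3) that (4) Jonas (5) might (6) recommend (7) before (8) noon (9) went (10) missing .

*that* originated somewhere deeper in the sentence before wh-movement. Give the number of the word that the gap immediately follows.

'that' is the direct object of 'recommend'. Wh-movement fronts it, leaving a gap right after 'recommend':
The route that Jonas might recommend ___ before noon went missing.
'recommend' is word 6.

6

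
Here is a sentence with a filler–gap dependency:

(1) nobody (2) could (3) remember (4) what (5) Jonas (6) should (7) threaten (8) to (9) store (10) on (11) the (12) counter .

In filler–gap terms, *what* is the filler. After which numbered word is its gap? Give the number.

Underlying clause: Jonas should threaten to store what on the counter.
'what' functions as the direct object of 'store'. Fronting leaves a gap immediately after 'store':
Nobody could remember what Jonas should threaten to store ___ on the counter.
'store' is word 9.

9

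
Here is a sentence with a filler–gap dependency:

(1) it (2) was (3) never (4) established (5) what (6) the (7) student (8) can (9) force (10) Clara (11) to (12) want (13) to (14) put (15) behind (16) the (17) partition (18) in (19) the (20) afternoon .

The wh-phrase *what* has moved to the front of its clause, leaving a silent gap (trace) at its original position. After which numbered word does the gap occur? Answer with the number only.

14

Pre-movement form: The student can force Clara to want to put what behind the partition in the afternoon.
The filler 'what' is interpreted as the direct object of 'put'. It moves to the left edge, and the trace sits right after 'put':
It was never established what the student can force Clara to want to put ___ behind the partition in the afternoon.
'put' is word 14.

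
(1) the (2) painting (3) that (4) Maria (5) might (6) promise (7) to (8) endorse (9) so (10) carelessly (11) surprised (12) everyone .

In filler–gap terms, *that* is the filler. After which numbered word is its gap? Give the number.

8

'that' is the direct object of 'endorse'. Fronting leaves a gap immediately after 'endorse':
The painting that Maria might promise to endorse ___ so carelessly surprised everyone.
'endorse' is word 8.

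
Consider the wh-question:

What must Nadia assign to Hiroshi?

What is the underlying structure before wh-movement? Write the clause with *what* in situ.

'what' functions as the direct object of 'assign'. Fronting leaves a gap immediately after 'assign':
What must Nadia assign ___ to Hiroshi?

Nadia must assign what to Hiroshi.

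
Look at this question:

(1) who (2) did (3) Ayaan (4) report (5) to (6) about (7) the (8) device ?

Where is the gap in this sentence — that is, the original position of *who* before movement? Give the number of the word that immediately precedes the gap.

5

Pre-movement form: Ayaan did report to who about the device.
The filler 'who' is interpreted as the object of the preposition 'to'. Fronting leaves a gap immediately after 'to':
Who did Ayaan report to ___ about the device?
'to' is word 5.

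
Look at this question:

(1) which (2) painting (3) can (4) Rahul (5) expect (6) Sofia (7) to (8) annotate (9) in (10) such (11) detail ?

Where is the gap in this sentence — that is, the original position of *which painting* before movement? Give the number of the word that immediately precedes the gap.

8

Before movement: Rahul can expect Sofia to annotate which painting in such detail.
The filler 'which painting' is interpreted as the direct object of 'annotate'. It moves to the left edge, and the trace sits right after 'annotate':
Which painting can Rahul expect Sofia to annotate ___ in such detail?
'annotate' is word 8.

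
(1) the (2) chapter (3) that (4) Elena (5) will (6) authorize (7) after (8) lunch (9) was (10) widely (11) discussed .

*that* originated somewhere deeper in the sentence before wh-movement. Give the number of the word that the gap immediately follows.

6

'that' is the direct object of 'authorize'. Fronting leaves a gap immediately after 'authorize':
The chapter that Elena will authorize ___ after lunch was widely discussed.
'authorize' is word 6.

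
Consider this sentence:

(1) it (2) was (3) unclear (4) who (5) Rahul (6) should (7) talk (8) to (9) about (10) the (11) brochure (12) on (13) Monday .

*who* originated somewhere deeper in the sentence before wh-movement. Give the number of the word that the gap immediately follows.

8

Pre-movement form: Rahul should talk to who about the brochure on Monday.
The filler 'who' is interpreted as the object of the preposition 'to'. It moves to the left edge, and the trace sits right after 'to':
It was unclear who Rahul should talk to ___ about the brochure on Monday.
'to' is word 8.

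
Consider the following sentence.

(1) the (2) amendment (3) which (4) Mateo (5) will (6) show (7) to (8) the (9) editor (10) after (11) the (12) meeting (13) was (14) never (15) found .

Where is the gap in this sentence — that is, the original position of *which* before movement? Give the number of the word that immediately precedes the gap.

6

'which' functions as the direct object of 'show'. Fronting leaves a gap immediately after 'show':
The amendment which Mateo will show ___ to the editor after the meeting was never found.
'show' is word 6.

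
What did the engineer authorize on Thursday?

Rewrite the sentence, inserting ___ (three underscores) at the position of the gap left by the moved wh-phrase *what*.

What did the engineer authorize ___ on Thursday?

In situ: The engineer did authorize what on Thursday.
'what' is the direct object of 'authorize'. The gap is right after 'authorize'.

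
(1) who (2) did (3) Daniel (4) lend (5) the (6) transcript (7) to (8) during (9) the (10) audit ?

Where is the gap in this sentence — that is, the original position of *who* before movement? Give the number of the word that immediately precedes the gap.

7

Underlying clause: Daniel did lend the transcript to who during the audit.
'who' functions as the object of the preposition 'to' (recipient of 'lend'). Wh-movement fronts it, leaving a gap right after 'to':
Who did Daniel lend the transcript to ___ during the audit?
'to' is word 7.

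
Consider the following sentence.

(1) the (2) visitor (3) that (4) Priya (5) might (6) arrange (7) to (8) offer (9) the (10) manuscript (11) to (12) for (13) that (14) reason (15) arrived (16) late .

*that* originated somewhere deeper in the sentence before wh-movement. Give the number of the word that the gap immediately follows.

'that' functions as the object of the preposition 'to' (recipient of 'offer'). It moves to the left edge, and the trace sits right after 'to':
The visitor that Priya might arrange to offer the manuscript to ___ for that reason arrived late.
'to' is word 11.

11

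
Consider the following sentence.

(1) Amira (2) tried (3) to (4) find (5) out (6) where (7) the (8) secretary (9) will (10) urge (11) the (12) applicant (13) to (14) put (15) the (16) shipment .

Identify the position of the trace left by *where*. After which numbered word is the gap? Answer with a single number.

16

Underlying clause: The secretary will urge the applicant to put the shipment where.
'where' functions as the locative complement of 'put'. Fronting leaves a gap immediately after 'shipment':
Amira tried to find out where the secretary will urge the applicant to put the shipment ___.
'shipment' is word 16.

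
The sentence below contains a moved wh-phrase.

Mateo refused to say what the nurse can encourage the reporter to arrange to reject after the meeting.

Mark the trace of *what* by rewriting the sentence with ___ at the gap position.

Mateo refused to say what the nurse can encourage the reporter to arrange to reject ___ after the meeting.

Pre-movement form: The nurse can encourage the reporter to arrange to reject what after the meeting.
The filler 'what' is interpreted as the direct object of 'reject'. The gap is right after 'reject'.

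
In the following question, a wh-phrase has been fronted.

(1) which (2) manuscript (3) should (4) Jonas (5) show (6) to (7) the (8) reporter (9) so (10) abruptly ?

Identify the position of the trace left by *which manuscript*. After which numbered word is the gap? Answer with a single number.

Underlying clause: Jonas should show which manuscript to the reporter so abruptly.
The filler 'which manuscript' is interpreted as the direct object of 'show'. Wh-movement fronts it, leaving a gap right after 'show':
Which manuscript should Jonas show ___ to the reporter so abruptly?
'show' is word 5.

5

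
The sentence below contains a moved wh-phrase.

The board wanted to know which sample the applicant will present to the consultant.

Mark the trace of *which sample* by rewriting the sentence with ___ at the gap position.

In situ: The applicant will present which sample to the consultant.
'which sample' is the direct object of 'present'. The gap is right after 'present'.

The board wanted to know which sample the applicant will present ___ to the consultant.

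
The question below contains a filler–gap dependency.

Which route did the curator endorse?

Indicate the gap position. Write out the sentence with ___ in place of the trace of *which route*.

Which route did the curator endorse ___?

Before movement: The curator did endorse which route.
'which route' is the direct object of 'endorse'. The gap is right after 'endorse'.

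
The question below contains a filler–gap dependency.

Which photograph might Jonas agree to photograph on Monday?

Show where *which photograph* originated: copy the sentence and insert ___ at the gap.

Which photograph might Jonas agree to photograph ___ on Monday?

Pre-movement form: Jonas might agree to photograph which photograph on Monday.
'which photograph' functions as the direct object of 'photograph'. The gap is right after 'photograph'.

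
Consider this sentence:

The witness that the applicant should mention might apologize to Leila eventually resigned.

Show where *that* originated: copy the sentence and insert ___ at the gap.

'that' is the subject of the clause embedded under 'mention'. The gap is right after 'mention'.

The witness that the applicant should mention ___ might apologize to Leila eventually resigned.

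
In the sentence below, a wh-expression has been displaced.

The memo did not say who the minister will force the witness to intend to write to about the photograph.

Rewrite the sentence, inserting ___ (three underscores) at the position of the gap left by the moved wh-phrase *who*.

Before movement: The minister will force the witness to intend to write to who about the photograph.
The filler 'who' is interpreted as the object of the preposition 'to'. The gap is right after 'to'.

The memo did not say who the minister will force the witness to intend to write to ___ about the photograph.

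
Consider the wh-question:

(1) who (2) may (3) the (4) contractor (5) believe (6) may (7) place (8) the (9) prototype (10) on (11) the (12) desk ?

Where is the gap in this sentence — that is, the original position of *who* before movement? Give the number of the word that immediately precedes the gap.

In situ: The contractor may believe who may place the prototype on the desk.
'who' is the subject of the clause embedded under 'believe'. Wh-movement fronts it, leaving a gap right after 'believe':
Who may the contractor believe ___ may place the prototype on the desk?
'believe' is word 5.

5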